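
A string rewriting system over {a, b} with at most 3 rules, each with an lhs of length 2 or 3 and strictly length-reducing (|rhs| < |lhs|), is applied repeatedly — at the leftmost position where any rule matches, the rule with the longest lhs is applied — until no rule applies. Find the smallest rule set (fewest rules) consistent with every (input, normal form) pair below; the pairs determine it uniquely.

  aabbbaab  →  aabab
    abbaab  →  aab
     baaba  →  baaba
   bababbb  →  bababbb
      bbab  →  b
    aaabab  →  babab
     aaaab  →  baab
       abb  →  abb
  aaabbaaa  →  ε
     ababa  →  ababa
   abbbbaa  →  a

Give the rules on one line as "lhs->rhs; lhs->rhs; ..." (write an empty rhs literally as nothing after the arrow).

  | aabbbaab => aabab
  | abbaab => aab
  | baaba
  | bababbb

aaa->ba; bba->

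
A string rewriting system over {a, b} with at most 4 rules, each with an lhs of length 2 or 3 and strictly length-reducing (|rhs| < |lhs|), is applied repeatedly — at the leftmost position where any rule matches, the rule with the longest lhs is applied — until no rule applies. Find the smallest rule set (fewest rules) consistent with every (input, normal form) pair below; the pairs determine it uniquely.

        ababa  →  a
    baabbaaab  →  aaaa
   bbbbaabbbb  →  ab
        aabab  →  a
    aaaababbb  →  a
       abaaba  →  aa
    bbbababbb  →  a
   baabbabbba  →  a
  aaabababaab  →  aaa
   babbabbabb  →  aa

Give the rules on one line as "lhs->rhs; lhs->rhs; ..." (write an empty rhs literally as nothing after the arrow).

aab->a; ba->; bb->a

  | ababa => aba => a
  | baabbaaab => abbaaab => aaaaab => aaaa
  | bbbbaabbbb => abbaabbbb => aaaabbbb => aaabbb => aabb => ab
  | aabab => aab => a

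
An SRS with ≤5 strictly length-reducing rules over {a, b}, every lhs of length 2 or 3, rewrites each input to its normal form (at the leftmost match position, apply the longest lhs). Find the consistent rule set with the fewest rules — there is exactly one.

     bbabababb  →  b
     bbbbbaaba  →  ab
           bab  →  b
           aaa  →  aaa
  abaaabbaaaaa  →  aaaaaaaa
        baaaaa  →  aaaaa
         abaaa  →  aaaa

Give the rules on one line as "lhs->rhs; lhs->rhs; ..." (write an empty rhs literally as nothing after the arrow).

ba->b; baa->aa; bb->b; bba->

  | bbabababb => bababb => bbabb => bb => b
  | bbbbbaaba => bbbbaaba => bbbaaba => bbaaba => aba => ab
  | bab => bb => b
  | aaa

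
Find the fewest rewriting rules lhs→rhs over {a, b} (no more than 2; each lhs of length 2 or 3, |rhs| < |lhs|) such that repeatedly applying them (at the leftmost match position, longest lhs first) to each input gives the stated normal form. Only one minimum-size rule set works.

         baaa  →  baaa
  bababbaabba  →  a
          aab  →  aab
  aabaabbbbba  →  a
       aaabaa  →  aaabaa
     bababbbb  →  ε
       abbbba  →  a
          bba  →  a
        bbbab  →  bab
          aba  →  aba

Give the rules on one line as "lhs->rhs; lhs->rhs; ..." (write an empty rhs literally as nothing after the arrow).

abb->bb; bb->

  | baaa
  | bababbaabba => babbbaabba => bbbbaabba => bbaabba => aabba => abba => bba => a
  | aab
  | aabaabbbbba => aababbbbba => aabbbbbba => abbbbbba => bbbbbba => bbbba => bba => a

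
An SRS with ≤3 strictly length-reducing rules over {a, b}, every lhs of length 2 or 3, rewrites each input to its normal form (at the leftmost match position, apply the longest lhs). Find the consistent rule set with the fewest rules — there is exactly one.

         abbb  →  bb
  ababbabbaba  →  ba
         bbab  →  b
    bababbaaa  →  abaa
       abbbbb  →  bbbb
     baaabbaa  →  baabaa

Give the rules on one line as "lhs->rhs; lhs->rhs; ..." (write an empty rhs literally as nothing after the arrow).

  | abbb => bb
  | ababbabbaba => abbabbaba => babbaba => bbaba => abba => ba
  | bbab => abb => b
  | bababbaaa => babbaaa => bbaaa => abaa

abb->b; bba->ab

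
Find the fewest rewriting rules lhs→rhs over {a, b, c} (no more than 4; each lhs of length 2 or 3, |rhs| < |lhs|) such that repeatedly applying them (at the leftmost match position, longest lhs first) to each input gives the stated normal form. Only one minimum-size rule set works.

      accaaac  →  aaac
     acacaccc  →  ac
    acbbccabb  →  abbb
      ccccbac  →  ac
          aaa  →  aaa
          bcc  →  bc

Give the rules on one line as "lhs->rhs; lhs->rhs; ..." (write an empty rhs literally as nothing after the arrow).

ca->; cb->; cc->c

  | accaaac => acaaac => aaac
  | acacaccc => acaccc => accc => acc => ac
  | acbbccabb => abccabb => abcabb => abbb
  | ccccbac => cccbac => ccbac => cbac => ac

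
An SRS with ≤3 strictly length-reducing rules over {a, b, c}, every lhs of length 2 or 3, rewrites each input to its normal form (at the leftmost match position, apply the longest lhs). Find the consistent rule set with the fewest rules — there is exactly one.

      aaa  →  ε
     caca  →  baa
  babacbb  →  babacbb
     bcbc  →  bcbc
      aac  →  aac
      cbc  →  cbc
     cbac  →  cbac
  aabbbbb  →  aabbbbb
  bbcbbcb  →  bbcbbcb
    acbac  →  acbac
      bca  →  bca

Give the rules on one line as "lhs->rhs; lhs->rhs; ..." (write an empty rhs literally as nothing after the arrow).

  | aaa => ε
  | caca => baa
  | babacbb
  | bcbc

aaa->; cac->ba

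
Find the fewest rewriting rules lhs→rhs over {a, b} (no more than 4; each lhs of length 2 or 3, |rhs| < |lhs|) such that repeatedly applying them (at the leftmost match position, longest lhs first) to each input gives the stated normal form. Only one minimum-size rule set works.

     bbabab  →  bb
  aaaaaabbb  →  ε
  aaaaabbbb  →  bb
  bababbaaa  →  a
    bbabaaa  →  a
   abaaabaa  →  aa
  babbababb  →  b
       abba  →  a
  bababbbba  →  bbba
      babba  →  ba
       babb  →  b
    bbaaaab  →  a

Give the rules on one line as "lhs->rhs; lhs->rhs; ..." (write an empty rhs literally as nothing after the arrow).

aaa->a; ab->; abb->; baa->aa

  | bbabab => bbab => bb
  | aaaaaabbb => aaaabbb => aabbb => ab => ε
  | aaaaabbbb => aaabbbb => abbbb => bb
  | bababbaaa => babbaaa => baaa => aaa => a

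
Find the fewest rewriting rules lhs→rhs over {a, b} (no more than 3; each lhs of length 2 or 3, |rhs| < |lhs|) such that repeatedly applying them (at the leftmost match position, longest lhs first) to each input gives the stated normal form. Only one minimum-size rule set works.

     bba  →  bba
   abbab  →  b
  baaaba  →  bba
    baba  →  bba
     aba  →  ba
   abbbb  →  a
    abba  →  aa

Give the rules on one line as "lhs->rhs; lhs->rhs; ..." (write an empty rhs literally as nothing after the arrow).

ab->b; abb->a

  | bba
  | abbab => aab => ab => b
  | baaaba => baaba => baba => bba
  | baba => bba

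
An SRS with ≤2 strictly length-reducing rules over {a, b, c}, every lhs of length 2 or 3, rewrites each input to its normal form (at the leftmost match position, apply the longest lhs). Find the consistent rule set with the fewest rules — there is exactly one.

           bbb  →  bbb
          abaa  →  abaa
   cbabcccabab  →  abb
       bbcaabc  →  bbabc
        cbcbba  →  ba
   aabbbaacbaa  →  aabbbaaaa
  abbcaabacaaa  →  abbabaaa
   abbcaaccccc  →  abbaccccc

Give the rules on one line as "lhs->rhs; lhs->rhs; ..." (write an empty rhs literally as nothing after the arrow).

  | bbb
  | abaa
  | cbabcccabab => abcccabab => abccbab => abcab => abb
  | bbcaabc => bbabc

ca->; cb->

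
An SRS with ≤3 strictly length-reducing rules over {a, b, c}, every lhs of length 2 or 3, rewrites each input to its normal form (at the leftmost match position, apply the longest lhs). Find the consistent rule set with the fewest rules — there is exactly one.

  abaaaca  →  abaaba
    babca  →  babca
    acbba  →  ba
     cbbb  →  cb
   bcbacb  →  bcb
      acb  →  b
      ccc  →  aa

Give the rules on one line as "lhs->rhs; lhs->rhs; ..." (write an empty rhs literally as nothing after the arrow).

ac->b; bb->b; ccc->aa

  | abaaaca => abaaba
  | babca
  | acbba => bbba => bba => ba
  | cbbb => cbb => cb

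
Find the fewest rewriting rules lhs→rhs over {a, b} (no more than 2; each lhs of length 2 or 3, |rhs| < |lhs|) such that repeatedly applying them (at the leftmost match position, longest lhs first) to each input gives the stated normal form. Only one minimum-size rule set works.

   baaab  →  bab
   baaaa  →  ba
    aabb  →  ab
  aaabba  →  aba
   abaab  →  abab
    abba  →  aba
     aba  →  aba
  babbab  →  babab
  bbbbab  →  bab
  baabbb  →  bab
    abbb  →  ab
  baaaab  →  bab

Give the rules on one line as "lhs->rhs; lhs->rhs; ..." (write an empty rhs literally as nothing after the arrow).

aa->a; bb->b

  | baaab => baab => bab
  | baaaa => baaa => baa => ba
  | aabb => abb => ab
  | aaabba => aabba => abba => aba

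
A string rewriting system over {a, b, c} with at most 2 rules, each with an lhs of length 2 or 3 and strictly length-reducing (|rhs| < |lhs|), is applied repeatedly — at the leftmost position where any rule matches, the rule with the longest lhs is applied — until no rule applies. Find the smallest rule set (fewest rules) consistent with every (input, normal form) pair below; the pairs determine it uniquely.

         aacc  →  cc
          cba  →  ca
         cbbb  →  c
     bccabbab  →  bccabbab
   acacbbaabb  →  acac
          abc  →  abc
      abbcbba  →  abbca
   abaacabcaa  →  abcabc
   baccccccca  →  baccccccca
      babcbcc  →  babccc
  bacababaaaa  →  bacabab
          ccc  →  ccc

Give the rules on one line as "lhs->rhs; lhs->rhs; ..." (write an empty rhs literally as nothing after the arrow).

aa->; cb->c

  | aacc => cc
  | cba => ca
  | cbbb => cbb => cb => c
  | bccabbab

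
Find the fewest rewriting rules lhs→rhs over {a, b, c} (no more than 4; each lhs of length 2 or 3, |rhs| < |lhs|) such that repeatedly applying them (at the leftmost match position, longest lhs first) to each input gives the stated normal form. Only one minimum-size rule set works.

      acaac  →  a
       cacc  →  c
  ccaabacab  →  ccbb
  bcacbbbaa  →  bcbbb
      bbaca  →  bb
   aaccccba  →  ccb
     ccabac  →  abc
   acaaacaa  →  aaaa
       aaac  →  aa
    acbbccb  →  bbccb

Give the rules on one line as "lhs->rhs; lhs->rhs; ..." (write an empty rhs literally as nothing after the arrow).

ac->; ba->b; ca->a; caa->c

  | acaac => aac => a
  | cacc => acc => c
  | ccaabacab => ccbacab => ccbcab => ccbab => ccbb
  | bcacbbbaa => bacbbbaa => bcbbbaa => bcbbba => bcbbb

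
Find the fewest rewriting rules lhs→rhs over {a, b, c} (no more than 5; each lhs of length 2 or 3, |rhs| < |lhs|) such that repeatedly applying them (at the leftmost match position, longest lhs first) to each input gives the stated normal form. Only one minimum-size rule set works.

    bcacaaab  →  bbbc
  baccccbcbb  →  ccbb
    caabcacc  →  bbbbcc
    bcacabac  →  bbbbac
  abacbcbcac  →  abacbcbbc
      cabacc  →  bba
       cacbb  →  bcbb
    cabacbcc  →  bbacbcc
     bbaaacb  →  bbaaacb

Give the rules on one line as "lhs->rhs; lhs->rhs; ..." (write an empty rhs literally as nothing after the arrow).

  | bcacaaab => bbcaaab => bbbbab => bbbc
  | baccccbcbb => baccbcbb => babcbb => ccbb
  | caabcacc => bbbcacc => bbbbcc
  | bcacabac => bbcabac => bbbbac

acc->a; bab->c; ca->b; caa->bb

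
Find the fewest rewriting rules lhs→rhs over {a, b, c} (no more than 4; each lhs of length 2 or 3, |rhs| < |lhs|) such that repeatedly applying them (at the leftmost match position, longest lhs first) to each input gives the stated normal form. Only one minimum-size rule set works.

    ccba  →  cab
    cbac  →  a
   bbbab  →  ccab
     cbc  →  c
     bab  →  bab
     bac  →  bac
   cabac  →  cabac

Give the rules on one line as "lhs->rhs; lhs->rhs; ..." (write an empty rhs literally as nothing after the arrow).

bbb->cc; bc->; cba->ab

  | ccba => cab
  | cbac => abc => a
  | bbbab => ccab
  | cbc => c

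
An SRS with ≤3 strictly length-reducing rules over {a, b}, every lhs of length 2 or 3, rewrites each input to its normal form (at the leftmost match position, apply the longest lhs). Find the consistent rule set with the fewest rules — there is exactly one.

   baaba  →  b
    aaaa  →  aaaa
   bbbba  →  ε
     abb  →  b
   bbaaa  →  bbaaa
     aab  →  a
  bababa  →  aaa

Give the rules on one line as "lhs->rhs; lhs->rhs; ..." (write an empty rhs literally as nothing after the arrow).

  | baaba => bab => b
  | aaaa
  | bbbba => aaba => ab => ε
  | abb => b

ab->; aba->b; bbb->aa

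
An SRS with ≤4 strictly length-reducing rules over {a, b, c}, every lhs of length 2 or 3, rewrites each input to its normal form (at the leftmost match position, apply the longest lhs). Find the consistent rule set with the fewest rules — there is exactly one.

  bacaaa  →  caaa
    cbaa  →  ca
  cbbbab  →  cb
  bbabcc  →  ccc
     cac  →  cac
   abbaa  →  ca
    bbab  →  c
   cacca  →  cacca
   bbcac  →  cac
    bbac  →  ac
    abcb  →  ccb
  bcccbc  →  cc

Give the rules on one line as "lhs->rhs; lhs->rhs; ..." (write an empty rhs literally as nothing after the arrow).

  | bacaaa => caaa
  | cbaa => ca
  | cbbbab => cbab => cb
  | bbabcc => abcc => ccc

ab->c; ba->; bb->; bc->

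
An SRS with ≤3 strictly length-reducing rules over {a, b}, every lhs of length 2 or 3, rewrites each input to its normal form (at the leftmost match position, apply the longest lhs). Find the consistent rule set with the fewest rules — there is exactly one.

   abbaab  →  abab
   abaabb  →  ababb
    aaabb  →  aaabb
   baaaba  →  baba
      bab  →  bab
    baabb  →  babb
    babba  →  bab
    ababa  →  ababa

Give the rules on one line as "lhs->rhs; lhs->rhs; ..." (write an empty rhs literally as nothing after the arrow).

baa->ba; bba->b

  | abbaab => abab
  | abaabb => ababb
  | aaabb
  | baaaba => baaba => baba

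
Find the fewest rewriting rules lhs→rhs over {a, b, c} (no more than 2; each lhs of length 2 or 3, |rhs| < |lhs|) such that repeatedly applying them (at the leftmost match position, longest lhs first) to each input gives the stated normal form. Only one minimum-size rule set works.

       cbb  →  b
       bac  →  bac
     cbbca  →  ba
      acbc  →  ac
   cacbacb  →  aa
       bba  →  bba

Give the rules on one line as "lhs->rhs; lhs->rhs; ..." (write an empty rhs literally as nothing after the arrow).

ca->a; cb->

  | cbb => b
  | bac
  | cbbca => bca => ba
  | acbc => ac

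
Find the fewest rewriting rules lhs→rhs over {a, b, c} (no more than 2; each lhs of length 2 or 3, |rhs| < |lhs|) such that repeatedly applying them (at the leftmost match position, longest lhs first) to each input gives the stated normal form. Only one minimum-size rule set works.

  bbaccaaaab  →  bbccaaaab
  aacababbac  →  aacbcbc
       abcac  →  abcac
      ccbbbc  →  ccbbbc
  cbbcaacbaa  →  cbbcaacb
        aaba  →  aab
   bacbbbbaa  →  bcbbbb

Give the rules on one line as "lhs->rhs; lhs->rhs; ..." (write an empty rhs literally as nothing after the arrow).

  | bbaccaaaab => bbccaaaab
  | aacababbac => aacabbbac => aacbcbac => aacbcbc
  | abcac
  | ccbbbc

abb->bc; ba->b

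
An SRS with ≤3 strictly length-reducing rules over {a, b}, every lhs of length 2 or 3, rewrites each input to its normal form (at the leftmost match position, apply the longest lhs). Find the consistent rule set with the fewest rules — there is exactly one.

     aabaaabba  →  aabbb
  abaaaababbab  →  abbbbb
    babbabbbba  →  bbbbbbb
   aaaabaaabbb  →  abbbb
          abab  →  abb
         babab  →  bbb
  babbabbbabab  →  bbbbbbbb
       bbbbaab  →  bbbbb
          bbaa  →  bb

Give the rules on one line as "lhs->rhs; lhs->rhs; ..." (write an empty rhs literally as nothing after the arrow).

  | aabaaabba => aabaabba => aababba => aabbba => aabbb
  | abaaaababbab => abaaababbab => abaababbab => abababbab => abbabbab => abbbbab => abbbbb
  | babbabbbba => bbbabbbba => bbbbbbba => bbbbbbb
  | aaaabaaabbb => abaaabbb => abaabbb => ababbb => abbbb

aaa->; ba->b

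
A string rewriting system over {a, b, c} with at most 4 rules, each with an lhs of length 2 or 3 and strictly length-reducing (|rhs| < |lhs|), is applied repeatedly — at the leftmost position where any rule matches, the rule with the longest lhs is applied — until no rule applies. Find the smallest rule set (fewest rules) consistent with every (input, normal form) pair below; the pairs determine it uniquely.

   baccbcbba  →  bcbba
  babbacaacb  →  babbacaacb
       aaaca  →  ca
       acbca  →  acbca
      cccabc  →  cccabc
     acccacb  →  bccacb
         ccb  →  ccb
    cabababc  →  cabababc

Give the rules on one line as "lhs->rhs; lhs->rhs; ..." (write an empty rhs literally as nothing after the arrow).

  | baccbcbba => bbcbcbba => bcbba
  | babbacaacb
  | aaaca => ca
  | acbca

aaa->; acc->bc; bbc->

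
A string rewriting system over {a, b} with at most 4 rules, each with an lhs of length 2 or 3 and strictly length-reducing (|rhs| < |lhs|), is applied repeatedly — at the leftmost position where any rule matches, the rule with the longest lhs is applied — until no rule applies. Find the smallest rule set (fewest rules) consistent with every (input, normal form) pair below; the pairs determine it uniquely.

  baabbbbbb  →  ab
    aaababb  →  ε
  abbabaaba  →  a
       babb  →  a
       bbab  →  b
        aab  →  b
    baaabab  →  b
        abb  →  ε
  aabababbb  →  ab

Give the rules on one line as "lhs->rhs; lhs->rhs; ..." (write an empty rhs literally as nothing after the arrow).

  | baabbbbbb => bbbbbbb => abbbbb => aabbb => bbb => ab
  | aaababb => ababb => abb => aa => ε
  | abbabaaba => aaabaaba => abaaba => abba => aaa => a
  | babb => bb => a

aa->; bab->b; bb->a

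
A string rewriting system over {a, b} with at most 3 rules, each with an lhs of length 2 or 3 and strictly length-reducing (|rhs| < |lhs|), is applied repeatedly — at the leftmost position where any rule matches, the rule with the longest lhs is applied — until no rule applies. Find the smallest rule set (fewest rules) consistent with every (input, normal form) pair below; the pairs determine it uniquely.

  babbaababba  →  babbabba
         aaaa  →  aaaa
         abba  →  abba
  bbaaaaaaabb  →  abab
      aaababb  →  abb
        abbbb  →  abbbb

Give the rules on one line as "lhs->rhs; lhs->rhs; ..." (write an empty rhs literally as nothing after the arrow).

aab->ba; baa->

  | babbaababba => babbabba
  | aaaa
  | abba
  | bbaaaaaaabb => baaaaabb => aaabb => abab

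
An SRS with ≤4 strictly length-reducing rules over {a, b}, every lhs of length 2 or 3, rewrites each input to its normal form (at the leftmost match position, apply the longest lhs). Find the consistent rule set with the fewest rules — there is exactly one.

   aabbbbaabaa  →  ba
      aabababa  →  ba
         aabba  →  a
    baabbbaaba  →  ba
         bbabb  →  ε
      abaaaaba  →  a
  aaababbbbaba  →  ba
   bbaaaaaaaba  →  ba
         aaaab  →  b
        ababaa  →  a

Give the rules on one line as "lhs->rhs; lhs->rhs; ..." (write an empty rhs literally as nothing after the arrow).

  | aabbbbaabaa => abbbbaabaa => bbbbaabaa => bbbaabaa => bbaabaa => aabaa => abaa => baa => ba
  | aabababa => abababa => bababa => bbaba => aba => ba
  | aabba => abba => bba => a
  | baabbbaaba => babbbaaba => bbbbaaba => bbbaaba => bbaaba => aaba => aba => ba

aa->a; ab->b; bb->; bbb->bb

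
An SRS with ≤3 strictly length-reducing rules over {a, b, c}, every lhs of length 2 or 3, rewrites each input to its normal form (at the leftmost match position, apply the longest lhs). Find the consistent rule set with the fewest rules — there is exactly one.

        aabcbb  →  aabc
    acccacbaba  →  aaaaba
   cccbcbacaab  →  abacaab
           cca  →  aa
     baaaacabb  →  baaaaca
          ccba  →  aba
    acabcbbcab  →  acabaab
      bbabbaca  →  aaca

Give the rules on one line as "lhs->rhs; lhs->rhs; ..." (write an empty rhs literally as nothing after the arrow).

  | aabcbb => aabc
  | acccacbaba => aacacbaba => aaccaba => aaaaba
  | cccbcbacaab => acbcbacaab => ccbacaab => abacaab
  | cca => aa

acb->c; bb->; cc->a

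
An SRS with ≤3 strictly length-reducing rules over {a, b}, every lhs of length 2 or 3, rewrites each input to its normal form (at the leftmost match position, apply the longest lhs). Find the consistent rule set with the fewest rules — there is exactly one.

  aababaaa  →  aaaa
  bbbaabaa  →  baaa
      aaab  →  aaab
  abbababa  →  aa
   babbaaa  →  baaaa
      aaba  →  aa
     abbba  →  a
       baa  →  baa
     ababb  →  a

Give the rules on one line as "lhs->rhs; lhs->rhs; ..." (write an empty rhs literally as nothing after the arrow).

aba->a; bb->

  | aababaaa => aabaaa => aaaa
  | bbbaabaa => baabaa => baaa
  | aaab
  | abbababa => aababa => aaba => aa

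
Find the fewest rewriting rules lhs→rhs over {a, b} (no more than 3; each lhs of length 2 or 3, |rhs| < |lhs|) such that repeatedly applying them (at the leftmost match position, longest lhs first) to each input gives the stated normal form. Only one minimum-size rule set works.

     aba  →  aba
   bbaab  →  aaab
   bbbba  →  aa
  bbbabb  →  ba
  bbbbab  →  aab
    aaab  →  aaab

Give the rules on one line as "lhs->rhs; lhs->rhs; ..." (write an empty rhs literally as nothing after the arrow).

  | aba
  | bbaab => aaab
  | bbbba => bba => aa
  | bbbabb => babb => ba

bb->; bba->aa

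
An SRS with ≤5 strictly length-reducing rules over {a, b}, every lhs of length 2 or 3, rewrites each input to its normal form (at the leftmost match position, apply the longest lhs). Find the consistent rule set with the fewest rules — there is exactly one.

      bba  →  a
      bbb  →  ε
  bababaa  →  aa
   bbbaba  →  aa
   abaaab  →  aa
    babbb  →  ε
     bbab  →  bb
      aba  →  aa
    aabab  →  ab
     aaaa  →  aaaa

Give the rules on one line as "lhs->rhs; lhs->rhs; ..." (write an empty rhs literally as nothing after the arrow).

aab->; ba->a; bab->b; bbb->

  | bba => ba => a
  | bbb => ε
  | bababaa => babaa => baa => aa
  | bbbaba => aba => aa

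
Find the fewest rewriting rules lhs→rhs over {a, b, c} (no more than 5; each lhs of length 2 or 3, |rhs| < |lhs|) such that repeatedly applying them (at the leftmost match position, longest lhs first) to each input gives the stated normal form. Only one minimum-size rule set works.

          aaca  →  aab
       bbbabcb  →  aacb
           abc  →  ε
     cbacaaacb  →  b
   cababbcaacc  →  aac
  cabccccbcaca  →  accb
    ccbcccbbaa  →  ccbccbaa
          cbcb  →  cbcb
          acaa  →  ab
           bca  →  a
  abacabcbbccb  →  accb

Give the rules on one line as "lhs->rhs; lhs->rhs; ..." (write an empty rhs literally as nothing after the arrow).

  | aaca => aab
  | bbbabcb => ababcb => abbcb => aacb
  | abc => ε
  | cbacaaacb => cbabaacb => cbabacb => cbabcb => cbb => ca => b

aba->ab; abc->; bb->a; ca->b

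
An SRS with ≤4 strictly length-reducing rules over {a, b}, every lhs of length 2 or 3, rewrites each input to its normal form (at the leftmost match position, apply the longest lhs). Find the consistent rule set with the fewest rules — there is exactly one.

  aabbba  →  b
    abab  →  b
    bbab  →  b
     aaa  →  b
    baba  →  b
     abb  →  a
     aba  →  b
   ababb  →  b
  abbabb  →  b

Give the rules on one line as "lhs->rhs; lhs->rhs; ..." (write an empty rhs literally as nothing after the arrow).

aa->b; ab->a; ba->b; bb->b

  | aabbba => bbbba => bbba => bba => ba => b
  | abab => aab => bb => b
  | bbab => bab => bb => b
  | aaa => ba => b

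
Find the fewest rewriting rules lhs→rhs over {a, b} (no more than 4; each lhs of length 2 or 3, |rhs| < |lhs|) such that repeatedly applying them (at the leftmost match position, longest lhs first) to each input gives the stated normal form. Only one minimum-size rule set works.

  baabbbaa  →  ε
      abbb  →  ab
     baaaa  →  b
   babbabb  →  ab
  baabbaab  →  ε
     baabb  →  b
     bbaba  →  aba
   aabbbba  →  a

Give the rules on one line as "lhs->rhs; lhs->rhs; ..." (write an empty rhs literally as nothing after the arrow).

aa->; abb->ab; bab->b; bb->

  | baabbbaa => bbbbaa => bbaa => aa => ε
  | abbb => abb => ab
  | baaaa => baa => b
  | babbabb => bbabb => abb => ab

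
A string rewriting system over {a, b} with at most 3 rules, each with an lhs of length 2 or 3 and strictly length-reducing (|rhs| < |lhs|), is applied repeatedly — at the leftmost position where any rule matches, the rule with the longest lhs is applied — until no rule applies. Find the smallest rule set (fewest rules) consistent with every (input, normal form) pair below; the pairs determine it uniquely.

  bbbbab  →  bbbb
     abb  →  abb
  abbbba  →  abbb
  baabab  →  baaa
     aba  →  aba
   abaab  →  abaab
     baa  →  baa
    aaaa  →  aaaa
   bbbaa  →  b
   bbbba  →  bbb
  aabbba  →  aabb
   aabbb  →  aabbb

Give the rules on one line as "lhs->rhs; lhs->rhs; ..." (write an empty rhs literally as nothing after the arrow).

bab->a; bba->b

  | bbbbab => bbbb
  | abb
  | abbbba => abbb
  | baabab => baaa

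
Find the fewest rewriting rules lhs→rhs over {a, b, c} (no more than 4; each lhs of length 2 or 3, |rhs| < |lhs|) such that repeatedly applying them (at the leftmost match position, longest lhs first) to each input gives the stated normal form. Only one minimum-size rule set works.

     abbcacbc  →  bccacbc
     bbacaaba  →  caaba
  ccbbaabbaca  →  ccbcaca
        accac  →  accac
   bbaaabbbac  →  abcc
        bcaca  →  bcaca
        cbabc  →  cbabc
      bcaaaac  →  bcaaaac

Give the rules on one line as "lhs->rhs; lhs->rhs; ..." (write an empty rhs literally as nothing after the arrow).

  | abbcacbc => bccacbc
  | bbacaaba => caaba
  | ccbbaabbaca => ccabbaca => ccbcaca
  | accac

abb->bc; bac->c; bba->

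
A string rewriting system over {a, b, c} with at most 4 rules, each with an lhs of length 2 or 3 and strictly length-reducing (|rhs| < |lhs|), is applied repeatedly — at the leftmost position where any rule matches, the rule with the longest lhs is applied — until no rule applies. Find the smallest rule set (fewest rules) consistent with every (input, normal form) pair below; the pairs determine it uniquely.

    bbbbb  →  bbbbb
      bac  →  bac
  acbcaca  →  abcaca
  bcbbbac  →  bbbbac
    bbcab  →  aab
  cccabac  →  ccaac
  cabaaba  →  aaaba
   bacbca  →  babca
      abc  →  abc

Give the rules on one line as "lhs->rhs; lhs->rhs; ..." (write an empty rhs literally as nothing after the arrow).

  | bbbbb
  | bac
  | acbcaca => abcaca
  | bcbbbac => bbbbac

bbc->a; cab->a; cb->b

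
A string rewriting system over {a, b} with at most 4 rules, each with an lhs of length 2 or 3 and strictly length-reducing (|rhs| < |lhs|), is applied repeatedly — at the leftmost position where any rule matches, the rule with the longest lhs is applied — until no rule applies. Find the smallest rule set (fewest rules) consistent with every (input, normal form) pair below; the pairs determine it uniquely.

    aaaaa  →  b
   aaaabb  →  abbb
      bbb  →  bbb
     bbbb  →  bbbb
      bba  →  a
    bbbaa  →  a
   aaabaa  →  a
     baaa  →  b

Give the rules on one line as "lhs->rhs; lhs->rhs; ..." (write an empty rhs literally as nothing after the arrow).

aa->b; ba->a; baa->ab; bab->a

  | aaaaa => baaa => aba => aa => b
  | aaaabb => baabb => abbb
  | bbb
  | bbbb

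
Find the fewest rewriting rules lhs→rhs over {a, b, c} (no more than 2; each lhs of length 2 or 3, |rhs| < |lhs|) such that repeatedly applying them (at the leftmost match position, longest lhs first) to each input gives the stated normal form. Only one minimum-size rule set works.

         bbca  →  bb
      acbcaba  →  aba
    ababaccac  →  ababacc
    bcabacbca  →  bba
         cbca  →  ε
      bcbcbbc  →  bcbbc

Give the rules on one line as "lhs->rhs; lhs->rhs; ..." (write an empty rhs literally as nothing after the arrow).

ca->; cbc->c

  | bbca => bb
  | acbcaba => acaba => aba
  | ababaccac => ababacc
  | bcabacbca => bbacbca => bbaca => bba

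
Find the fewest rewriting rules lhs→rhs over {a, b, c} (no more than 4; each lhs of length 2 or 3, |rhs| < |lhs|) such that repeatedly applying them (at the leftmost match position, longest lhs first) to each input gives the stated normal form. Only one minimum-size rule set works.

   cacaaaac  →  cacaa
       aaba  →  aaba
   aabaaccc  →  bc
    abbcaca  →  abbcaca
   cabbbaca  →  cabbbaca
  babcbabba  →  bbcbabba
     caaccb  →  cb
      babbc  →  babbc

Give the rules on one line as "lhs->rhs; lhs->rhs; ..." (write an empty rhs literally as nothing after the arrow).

aac->; abc->bc; cc->c

  | cacaaaac => cacaa
  | aaba
  | aabaaccc => aabcc => abcc => bcc => bc
  | abbcaca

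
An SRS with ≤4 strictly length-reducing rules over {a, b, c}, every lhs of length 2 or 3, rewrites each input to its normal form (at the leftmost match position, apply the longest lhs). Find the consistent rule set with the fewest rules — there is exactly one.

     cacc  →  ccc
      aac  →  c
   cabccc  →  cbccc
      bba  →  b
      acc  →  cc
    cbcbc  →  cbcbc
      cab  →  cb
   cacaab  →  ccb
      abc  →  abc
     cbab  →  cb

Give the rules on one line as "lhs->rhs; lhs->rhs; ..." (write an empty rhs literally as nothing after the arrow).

  | cacc => ccc
  | aac => ac => c
  | cabccc => cbccc
  | bba => b

ac->c; ba->; ca->c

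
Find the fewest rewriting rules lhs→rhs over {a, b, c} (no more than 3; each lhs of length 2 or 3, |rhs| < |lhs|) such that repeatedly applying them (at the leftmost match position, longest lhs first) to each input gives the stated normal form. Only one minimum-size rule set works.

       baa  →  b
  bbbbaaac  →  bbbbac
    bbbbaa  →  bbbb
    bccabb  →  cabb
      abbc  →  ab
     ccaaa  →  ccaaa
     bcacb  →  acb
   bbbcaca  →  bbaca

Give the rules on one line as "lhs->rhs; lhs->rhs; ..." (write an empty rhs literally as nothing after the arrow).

baa->b; bc->

  | baa => b
  | bbbbaaac => bbbbac
  | bbbbaa => bbbb
  | bccabb => cabb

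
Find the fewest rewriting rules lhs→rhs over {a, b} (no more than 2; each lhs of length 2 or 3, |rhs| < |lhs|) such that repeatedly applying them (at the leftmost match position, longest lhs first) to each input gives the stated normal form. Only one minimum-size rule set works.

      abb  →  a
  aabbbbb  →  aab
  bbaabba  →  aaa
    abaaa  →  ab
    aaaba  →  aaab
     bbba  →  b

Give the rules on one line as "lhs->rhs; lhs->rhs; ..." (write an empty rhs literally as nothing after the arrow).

ba->b; bb->

  | abb => a
  | aabbbbb => aabbb => aab
  | bbaabba => aabba => aaa
  | abaaa => abaa => aba => ab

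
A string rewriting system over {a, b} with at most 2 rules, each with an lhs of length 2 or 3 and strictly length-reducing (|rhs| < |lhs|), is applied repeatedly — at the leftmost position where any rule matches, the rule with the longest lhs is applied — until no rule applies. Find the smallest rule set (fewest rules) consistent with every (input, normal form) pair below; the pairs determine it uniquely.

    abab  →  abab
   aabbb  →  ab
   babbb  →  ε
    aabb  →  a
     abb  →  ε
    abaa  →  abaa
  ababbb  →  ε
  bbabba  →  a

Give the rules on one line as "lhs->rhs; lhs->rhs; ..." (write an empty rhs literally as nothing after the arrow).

abb->; bb->

  | abab
  | aabbb => ab
  | babbb => bb => ε
  | aabb => a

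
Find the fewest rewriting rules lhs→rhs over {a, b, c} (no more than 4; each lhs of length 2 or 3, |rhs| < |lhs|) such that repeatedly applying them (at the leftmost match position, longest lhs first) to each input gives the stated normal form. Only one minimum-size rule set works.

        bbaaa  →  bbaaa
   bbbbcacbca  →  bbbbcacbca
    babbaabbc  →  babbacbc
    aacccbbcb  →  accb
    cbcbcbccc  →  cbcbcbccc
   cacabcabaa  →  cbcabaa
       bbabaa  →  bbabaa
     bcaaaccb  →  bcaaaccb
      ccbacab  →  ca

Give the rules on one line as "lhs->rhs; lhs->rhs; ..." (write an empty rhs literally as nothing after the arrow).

aab->ac; aca->; cbb->a; cca->b

  | bbaaa
  | bbbbcacbca
  | babbaabbc => babbacbc
  | aacccbbcb => aaccacb => aabcb => accb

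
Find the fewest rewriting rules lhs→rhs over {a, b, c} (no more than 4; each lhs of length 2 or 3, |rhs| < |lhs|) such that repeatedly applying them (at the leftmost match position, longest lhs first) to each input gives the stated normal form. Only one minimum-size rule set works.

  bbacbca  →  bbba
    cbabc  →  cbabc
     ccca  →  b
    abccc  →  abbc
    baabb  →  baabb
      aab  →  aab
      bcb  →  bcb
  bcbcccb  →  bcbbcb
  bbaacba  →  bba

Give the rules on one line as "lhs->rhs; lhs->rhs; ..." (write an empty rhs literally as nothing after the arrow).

  | bbacbca => bbcca => bbba
  | cbabc
  | ccca => bca => b
  | abccc => abbc

acb->c; ca->; cc->b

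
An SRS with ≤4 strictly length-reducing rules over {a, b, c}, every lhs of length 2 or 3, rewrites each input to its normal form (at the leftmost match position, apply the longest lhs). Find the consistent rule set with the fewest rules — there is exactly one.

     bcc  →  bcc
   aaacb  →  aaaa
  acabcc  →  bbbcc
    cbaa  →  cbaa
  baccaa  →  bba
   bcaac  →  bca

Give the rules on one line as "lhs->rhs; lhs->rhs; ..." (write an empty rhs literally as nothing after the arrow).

  | bcc
  | aaacb => aaaa
  | acabcc => bbbcc
  | cbaa

ac->; aca->bb; acb->aa; bac->a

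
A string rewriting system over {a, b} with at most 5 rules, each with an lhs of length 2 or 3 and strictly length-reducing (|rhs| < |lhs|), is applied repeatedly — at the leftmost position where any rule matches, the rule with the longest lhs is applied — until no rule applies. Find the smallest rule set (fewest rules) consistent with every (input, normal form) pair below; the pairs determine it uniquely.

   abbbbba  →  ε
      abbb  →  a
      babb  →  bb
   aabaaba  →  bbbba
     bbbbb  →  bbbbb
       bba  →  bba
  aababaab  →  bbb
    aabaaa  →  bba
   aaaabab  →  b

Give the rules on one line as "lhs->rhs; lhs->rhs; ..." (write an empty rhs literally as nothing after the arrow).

aa->; aab->bb; ab->a; bab->aa

  | abbbbba => abbbba => abbba => abba => aba => aa => ε
  | abbb => abb => ab => a
  | babb => aab => bb
  | aabaaba => bbaaba => bbbba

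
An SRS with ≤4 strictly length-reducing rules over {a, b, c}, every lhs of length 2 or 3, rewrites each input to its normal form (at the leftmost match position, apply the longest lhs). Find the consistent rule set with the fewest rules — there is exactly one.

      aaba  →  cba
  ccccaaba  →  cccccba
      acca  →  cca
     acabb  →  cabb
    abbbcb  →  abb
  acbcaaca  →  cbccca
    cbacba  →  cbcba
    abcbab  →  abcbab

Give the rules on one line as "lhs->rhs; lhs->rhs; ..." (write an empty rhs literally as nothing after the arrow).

aa->c; ac->c; bbc->

  | aaba => cba
  | ccccaaba => cccccba
  | acca => cca
  | acabb => cabb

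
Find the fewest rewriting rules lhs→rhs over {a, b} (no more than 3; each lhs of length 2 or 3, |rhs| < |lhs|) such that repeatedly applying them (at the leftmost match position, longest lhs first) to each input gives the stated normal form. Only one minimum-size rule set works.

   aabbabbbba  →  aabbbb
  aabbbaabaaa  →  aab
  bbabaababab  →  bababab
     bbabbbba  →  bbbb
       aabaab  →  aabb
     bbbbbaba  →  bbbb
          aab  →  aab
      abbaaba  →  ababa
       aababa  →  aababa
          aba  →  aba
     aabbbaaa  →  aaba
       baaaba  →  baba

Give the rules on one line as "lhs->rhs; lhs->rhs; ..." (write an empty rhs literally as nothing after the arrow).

  | aabbabbbba => aabbbbba => aabbbb
  | aabbbaabaaa => aabbabaaa => aabbaaa => aabaa => aab
  | bbabaababab => bbaababab => bababab
  | bbabbbba => bbbbba => bbbb

baa->b; bba->b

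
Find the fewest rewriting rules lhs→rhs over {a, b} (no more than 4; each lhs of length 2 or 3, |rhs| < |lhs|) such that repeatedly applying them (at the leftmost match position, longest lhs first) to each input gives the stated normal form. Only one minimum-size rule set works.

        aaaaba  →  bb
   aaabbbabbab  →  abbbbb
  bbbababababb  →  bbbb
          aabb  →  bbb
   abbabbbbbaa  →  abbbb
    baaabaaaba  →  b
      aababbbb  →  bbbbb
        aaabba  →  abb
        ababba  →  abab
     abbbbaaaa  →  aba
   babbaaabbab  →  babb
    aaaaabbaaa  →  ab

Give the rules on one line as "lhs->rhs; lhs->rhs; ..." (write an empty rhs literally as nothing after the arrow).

aab->bb; baa->; bba->b

  | aaaaba => aabba => bbba => bb
  | aaabbbabbab => abbbbabbab => abbbbbab => abbbbb
  | bbbababababb => bbbabababb => bbbababb => bbbabb => bbbb
  | aabb => bbb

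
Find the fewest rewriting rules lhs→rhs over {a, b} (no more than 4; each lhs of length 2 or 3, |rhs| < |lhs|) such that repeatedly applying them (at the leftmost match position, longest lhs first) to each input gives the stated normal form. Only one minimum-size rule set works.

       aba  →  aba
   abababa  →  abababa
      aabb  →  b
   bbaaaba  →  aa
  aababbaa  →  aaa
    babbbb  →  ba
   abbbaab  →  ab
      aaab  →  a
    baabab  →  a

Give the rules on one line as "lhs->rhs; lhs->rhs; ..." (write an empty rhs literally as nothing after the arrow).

  | aba
  | abababa
  | aabb => b
  | bbaaaba => bbbaba => aaaba => aa

aab->; abb->a; baa->bb; bbb->aa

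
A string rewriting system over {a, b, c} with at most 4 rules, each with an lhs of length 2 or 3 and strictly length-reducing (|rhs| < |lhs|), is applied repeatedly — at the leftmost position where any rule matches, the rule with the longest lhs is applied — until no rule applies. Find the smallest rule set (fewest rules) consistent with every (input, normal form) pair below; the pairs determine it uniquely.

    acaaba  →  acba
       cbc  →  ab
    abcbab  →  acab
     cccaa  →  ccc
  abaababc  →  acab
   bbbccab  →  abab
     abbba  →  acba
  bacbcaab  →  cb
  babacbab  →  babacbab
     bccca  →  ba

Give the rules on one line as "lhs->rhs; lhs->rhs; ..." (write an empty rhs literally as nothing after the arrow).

aa->; bb->c; bc->b; cbc->ab

  | acaaba => acba
  | cbc => ab
  | abcbab => abbab => acab
  | cccaa => ccc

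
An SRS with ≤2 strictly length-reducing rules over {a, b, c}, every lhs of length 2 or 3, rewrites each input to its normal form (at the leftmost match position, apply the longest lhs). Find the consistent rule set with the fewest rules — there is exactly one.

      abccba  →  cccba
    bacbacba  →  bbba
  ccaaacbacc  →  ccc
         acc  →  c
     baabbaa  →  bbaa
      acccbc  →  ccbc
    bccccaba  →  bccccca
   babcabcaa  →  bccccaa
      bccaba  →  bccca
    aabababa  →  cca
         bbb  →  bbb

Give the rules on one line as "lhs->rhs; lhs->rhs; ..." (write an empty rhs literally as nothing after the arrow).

ab->c; ac->

  | abccba => cccba
  | bacbacba => bbacba => bbba
  | ccaaacbacc => ccaabacc => ccacacc => ccacc => ccc
  | acc => c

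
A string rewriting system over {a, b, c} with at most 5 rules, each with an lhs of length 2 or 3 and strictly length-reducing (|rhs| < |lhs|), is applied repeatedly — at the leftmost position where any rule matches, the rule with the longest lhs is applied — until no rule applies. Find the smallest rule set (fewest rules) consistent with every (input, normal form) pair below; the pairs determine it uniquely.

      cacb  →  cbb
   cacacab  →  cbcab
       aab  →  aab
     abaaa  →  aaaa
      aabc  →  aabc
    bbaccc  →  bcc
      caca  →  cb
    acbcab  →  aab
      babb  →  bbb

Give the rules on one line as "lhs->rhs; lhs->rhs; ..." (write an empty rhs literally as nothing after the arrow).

ac->b; ba->b; baa->aa; bbc->ba

  | cacb => cbb
  | cacacab => cbacab => cbcab
  | aab
  | abaaa => aaaa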